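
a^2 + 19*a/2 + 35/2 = (a + 5/2)*(a + 7)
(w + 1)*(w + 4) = w^2 + 5*w + 4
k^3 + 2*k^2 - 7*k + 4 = (k - 1)^2*(k + 4)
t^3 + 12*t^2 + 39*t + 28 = (t + 1)*(t + 4)*(t + 7)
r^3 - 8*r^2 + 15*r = r*(r - 5)*(r - 3)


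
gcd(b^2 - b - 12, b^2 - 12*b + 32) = b - 4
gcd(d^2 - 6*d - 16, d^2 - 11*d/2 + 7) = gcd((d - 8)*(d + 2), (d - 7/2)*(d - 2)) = 1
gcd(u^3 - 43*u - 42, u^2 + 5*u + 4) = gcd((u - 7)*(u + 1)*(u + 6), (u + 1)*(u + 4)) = u + 1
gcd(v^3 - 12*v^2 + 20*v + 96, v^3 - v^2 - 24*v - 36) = v^2 - 4*v - 12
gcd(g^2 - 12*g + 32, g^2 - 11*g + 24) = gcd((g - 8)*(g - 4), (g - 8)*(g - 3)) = g - 8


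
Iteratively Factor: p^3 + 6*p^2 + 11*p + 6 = (p + 3)*(p^2 + 3*p + 2) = (p + 2)*(p + 3)*(p + 1)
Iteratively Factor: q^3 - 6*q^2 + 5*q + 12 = (q - 4)*(q^2 - 2*q - 3) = (q - 4)*(q - 3)*(q + 1)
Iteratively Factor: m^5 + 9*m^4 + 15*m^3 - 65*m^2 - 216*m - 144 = (m - 3)*(m^4 + 12*m^3 + 51*m^2 + 88*m + 48) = (m - 3)*(m + 1)*(m^3 + 11*m^2 + 40*m + 48) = (m - 3)*(m + 1)*(m + 4)*(m^2 + 7*m + 12) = (m - 3)*(m + 1)*(m + 3)*(m + 4)*(m + 4)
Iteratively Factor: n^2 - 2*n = (n - 2)*(n)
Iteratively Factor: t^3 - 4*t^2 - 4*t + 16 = (t - 2)*(t^2 - 2*t - 8) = (t - 2)*(t + 2)*(t - 4)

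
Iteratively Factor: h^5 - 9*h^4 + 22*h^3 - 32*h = (h - 4)*(h^4 - 5*h^3 + 2*h^2 + 8*h) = (h - 4)*(h - 2)*(h^3 - 3*h^2 - 4*h) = (h - 4)*(h - 2)*(h + 1)*(h^2 - 4*h) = (h - 4)^2*(h - 2)*(h + 1)*(h)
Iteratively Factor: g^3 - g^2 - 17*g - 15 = (g + 1)*(g^2 - 2*g - 15) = (g + 1)*(g + 3)*(g - 5)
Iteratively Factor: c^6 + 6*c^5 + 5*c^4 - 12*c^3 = (c)*(c^5 + 6*c^4 + 5*c^3 - 12*c^2) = c*(c + 4)*(c^4 + 2*c^3 - 3*c^2) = c*(c - 1)*(c + 4)*(c^3 + 3*c^2) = c^2*(c - 1)*(c + 4)*(c^2 + 3*c) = c^3*(c - 1)*(c + 4)*(c + 3)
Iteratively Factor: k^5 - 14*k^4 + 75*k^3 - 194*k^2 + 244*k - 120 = (k - 3)*(k^4 - 11*k^3 + 42*k^2 - 68*k + 40) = (k - 3)*(k - 2)*(k^3 - 9*k^2 + 24*k - 20) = (k - 5)*(k - 3)*(k - 2)*(k^2 - 4*k + 4) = (k - 5)*(k - 3)*(k - 2)^2*(k - 2)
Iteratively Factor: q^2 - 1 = (q - 1)*(q + 1)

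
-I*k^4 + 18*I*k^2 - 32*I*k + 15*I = (k - 3)*(k - 1)*(k + 5)*(-I*k + I)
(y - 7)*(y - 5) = y^2 - 12*y + 35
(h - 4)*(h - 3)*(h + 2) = h^3 - 5*h^2 - 2*h + 24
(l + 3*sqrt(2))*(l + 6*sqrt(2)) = l^2 + 9*sqrt(2)*l + 36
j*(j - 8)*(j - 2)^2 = j^4 - 12*j^3 + 36*j^2 - 32*j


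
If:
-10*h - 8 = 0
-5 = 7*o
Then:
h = -4/5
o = -5/7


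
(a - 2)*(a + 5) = a^2 + 3*a - 10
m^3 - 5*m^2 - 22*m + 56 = (m - 7)*(m - 2)*(m + 4)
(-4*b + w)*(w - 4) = -4*b*w + 16*b + w^2 - 4*w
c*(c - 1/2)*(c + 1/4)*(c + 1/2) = c^4 + c^3/4 - c^2/4 - c/16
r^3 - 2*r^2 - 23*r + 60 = (r - 4)*(r - 3)*(r + 5)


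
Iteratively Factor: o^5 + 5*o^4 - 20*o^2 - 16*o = (o + 4)*(o^4 + o^3 - 4*o^2 - 4*o) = (o + 2)*(o + 4)*(o^3 - o^2 - 2*o) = o*(o + 2)*(o + 4)*(o^2 - o - 2) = o*(o - 2)*(o + 2)*(o + 4)*(o + 1)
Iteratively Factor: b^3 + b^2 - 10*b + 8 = (b - 1)*(b^2 + 2*b - 8) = (b - 1)*(b + 4)*(b - 2)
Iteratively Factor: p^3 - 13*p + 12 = (p + 4)*(p^2 - 4*p + 3) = (p - 3)*(p + 4)*(p - 1)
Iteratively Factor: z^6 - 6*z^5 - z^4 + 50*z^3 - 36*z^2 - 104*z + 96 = (z - 2)*(z^5 - 4*z^4 - 9*z^3 + 32*z^2 + 28*z - 48) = (z - 2)*(z + 2)*(z^4 - 6*z^3 + 3*z^2 + 26*z - 24) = (z - 2)*(z - 1)*(z + 2)*(z^3 - 5*z^2 - 2*z + 24) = (z - 4)*(z - 2)*(z - 1)*(z + 2)*(z^2 - z - 6) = (z - 4)*(z - 3)*(z - 2)*(z - 1)*(z + 2)*(z + 2)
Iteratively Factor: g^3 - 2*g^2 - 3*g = (g + 1)*(g^2 - 3*g) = g*(g + 1)*(g - 3)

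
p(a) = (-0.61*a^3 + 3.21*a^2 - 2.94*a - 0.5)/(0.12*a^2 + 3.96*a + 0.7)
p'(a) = (-0.24*a - 3.96)*(-0.61*a^3 + 3.21*a^2 - 2.94*a - 0.5)/(0.12*a^2 + 3.96*a + 0.7)^2 + (-1.83*a^2 + 6.42*a - 2.94)/(0.12*a^2 + 3.96*a + 0.7)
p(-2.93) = -5.17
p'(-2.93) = 2.09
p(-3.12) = -5.57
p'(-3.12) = 2.18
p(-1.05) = -2.05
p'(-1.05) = 1.23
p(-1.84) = -3.17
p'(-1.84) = 1.59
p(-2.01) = -3.44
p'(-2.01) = 1.66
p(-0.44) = -1.44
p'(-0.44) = 0.56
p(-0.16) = 0.79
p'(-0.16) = -102.53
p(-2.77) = -4.84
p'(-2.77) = 2.01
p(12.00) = -9.58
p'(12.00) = -1.89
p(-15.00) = -89.10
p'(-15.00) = 15.11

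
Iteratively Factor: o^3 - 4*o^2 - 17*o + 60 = (o - 5)*(o^2 + o - 12) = (o - 5)*(o + 4)*(o - 3)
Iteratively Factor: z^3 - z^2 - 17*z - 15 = (z - 5)*(z^2 + 4*z + 3) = (z - 5)*(z + 3)*(z + 1)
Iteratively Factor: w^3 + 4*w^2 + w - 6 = (w - 1)*(w^2 + 5*w + 6) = (w - 1)*(w + 3)*(w + 2)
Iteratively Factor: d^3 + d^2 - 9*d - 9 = (d + 3)*(d^2 - 2*d - 3) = (d - 3)*(d + 3)*(d + 1)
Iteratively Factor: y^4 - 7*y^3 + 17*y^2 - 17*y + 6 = (y - 3)*(y^3 - 4*y^2 + 5*y - 2) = (y - 3)*(y - 1)*(y^2 - 3*y + 2) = (y - 3)*(y - 2)*(y - 1)*(y - 1)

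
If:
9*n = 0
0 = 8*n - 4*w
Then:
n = 0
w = 0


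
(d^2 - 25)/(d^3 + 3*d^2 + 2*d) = (d^2 - 25)/(d*(d^2 + 3*d + 2))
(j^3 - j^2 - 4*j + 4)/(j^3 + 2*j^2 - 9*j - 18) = (j^2 - 3*j + 2)/(j^2 - 9)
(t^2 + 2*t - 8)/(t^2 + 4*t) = (t - 2)/t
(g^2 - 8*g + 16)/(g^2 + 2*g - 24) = (g - 4)/(g + 6)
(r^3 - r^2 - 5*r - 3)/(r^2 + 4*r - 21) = (r^2 + 2*r + 1)/(r + 7)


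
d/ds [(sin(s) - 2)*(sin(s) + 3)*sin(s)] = (3*sin(s)^2 + 2*sin(s) - 6)*cos(s)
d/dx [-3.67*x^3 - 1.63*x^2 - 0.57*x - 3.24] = -11.01*x^2 - 3.26*x - 0.57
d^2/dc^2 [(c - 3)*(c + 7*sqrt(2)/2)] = 2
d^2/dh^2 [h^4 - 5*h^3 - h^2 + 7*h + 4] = 12*h^2 - 30*h - 2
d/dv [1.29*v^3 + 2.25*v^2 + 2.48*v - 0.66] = 3.87*v^2 + 4.5*v + 2.48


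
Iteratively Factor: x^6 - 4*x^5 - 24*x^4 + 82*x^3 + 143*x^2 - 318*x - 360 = (x + 4)*(x^5 - 8*x^4 + 8*x^3 + 50*x^2 - 57*x - 90) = (x - 5)*(x + 4)*(x^4 - 3*x^3 - 7*x^2 + 15*x + 18) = (x - 5)*(x + 2)*(x + 4)*(x^3 - 5*x^2 + 3*x + 9) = (x - 5)*(x - 3)*(x + 2)*(x + 4)*(x^2 - 2*x - 3) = (x - 5)*(x - 3)^2*(x + 2)*(x + 4)*(x + 1)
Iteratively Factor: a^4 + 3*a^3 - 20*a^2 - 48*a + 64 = (a + 4)*(a^3 - a^2 - 16*a + 16) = (a - 1)*(a + 4)*(a^2 - 16) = (a - 4)*(a - 1)*(a + 4)*(a + 4)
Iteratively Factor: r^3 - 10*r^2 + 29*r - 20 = (r - 1)*(r^2 - 9*r + 20) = (r - 4)*(r - 1)*(r - 5)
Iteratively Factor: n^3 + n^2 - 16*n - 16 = (n + 4)*(n^2 - 3*n - 4) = (n - 4)*(n + 4)*(n + 1)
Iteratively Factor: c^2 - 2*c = (c)*(c - 2)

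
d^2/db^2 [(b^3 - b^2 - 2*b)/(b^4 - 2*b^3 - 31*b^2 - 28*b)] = 2*(b^3 - 6*b^2 + 102*b - 158)/(b^6 - 9*b^5 - 57*b^4 + 477*b^3 + 1596*b^2 - 7056*b - 21952)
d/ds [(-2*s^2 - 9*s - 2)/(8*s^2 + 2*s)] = (17*s^2 + 8*s + 1)/(s^2*(16*s^2 + 8*s + 1))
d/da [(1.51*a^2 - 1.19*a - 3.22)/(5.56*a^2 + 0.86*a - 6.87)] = (7.915*a^2 + 15.059*a + 10.9445)/(30.9136*a^4 + 9.5632*a^3 - 75.6548*a^2 - 11.8164*a + 47.1969)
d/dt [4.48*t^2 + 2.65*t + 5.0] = 8.96*t + 2.65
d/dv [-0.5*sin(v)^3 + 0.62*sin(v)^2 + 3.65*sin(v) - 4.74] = (-1.5*sin(v)^2 + 1.24*sin(v) + 3.65)*cos(v)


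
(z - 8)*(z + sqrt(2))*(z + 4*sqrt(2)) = z^3 - 8*z^2 + 5*sqrt(2)*z^2 - 40*sqrt(2)*z + 8*z - 64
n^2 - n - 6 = (n - 3)*(n + 2)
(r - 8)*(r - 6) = r^2 - 14*r + 48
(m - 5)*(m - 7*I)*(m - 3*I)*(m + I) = m^4 - 5*m^3 - 9*I*m^3 - 11*m^2 + 45*I*m^2 + 55*m - 21*I*m + 105*I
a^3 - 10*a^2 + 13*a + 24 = (a - 8)*(a - 3)*(a + 1)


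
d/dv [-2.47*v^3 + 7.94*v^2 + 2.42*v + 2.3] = -7.41*v^2 + 15.88*v + 2.42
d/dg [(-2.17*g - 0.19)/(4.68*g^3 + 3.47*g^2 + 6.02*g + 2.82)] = (20.3112*g^3 + 10.1975*g^2 + 1.3186*g - 4.9756)/(21.9024*g^6 + 32.4792*g^5 + 68.3881*g^4 + 68.174*g^3 + 55.8112*g^2 + 33.9528*g + 7.9524)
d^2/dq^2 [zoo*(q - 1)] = 0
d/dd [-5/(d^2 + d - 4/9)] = 405*(2*d + 1)/(9*d^2 + 9*d - 4)^2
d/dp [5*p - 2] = 5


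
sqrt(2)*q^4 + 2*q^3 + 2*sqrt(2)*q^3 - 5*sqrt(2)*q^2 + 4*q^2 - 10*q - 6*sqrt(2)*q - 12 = (q - 2)*(q + 3)*(q + sqrt(2))*(sqrt(2)*q + sqrt(2))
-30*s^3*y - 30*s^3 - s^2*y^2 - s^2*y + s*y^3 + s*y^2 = (-6*s + y)*(5*s + y)*(s*y + s)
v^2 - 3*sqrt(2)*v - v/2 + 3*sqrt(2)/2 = (v - 1/2)*(v - 3*sqrt(2))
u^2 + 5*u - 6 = (u - 1)*(u + 6)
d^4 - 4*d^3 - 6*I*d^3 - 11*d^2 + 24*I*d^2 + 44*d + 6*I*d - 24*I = (d - 4)*(d - 3*I)*(d - 2*I)*(d - I)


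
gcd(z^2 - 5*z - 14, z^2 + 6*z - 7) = 1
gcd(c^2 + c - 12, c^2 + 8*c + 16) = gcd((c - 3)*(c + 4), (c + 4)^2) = c + 4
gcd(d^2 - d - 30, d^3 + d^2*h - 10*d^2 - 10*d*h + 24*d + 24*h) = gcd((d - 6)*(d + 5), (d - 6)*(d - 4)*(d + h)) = d - 6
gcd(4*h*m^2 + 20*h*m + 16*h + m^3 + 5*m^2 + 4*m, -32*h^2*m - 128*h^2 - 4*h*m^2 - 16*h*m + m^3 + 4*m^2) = 4*h*m + 16*h + m^2 + 4*m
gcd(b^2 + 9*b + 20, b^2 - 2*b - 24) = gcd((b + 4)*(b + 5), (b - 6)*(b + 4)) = b + 4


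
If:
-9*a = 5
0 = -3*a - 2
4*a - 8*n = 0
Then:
No Solution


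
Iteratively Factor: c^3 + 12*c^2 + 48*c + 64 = (c + 4)*(c^2 + 8*c + 16) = (c + 4)^2*(c + 4)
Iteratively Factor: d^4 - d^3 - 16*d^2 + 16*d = (d)*(d^3 - d^2 - 16*d + 16) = d*(d + 4)*(d^2 - 5*d + 4) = d*(d - 1)*(d + 4)*(d - 4)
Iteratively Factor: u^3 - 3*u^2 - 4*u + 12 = (u - 3)*(u^2 - 4) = (u - 3)*(u + 2)*(u - 2)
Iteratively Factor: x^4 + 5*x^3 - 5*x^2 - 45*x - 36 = (x + 4)*(x^3 + x^2 - 9*x - 9) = (x + 1)*(x + 4)*(x^2 - 9) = (x + 1)*(x + 3)*(x + 4)*(x - 3)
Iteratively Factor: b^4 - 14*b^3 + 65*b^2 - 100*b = (b)*(b^3 - 14*b^2 + 65*b - 100) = b*(b - 4)*(b^2 - 10*b + 25) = b*(b - 5)*(b - 4)*(b - 5)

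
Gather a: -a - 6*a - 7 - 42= -7*a - 49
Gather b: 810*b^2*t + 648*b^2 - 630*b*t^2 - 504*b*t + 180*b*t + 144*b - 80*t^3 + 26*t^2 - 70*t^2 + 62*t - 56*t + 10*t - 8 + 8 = b^2*(810*t + 648) + b*(-630*t^2 - 324*t + 144) - 80*t^3 - 44*t^2 + 16*t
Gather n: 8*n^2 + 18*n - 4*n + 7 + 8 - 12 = 8*n^2 + 14*n + 3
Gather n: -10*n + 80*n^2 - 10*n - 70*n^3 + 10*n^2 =-70*n^3 + 90*n^2 - 20*n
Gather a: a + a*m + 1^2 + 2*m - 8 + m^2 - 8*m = a*(m + 1) + m^2 - 6*m - 7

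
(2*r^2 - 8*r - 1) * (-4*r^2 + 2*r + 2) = -8*r^4 + 36*r^3 - 8*r^2 - 18*r - 2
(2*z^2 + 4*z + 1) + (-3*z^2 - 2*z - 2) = -z^2 + 2*z - 1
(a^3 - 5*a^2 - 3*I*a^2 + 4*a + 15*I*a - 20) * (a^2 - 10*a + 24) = a^5 - 15*a^4 - 3*I*a^4 + 78*a^3 + 45*I*a^3 - 180*a^2 - 222*I*a^2 + 296*a + 360*I*a - 480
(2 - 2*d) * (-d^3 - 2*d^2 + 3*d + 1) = 2*d^4 + 2*d^3 - 10*d^2 + 4*d + 2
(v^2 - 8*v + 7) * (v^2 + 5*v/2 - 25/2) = v^4 - 11*v^3/2 - 51*v^2/2 + 235*v/2 - 175/2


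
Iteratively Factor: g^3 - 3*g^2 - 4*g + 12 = (g + 2)*(g^2 - 5*g + 6) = (g - 2)*(g + 2)*(g - 3)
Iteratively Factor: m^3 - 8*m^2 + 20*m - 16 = (m - 2)*(m^2 - 6*m + 8) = (m - 4)*(m - 2)*(m - 2)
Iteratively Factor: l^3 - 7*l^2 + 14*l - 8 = (l - 4)*(l^2 - 3*l + 2) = (l - 4)*(l - 2)*(l - 1)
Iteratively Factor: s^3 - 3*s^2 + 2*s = (s)*(s^2 - 3*s + 2) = s*(s - 2)*(s - 1)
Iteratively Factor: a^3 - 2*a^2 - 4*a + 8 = (a + 2)*(a^2 - 4*a + 4) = (a - 2)*(a + 2)*(a - 2)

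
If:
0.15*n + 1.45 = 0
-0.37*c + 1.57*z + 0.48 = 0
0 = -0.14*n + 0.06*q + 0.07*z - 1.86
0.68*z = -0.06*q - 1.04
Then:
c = -9.46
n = -9.67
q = 11.40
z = -2.54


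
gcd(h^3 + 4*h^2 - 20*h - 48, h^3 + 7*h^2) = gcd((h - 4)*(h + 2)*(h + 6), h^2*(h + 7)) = 1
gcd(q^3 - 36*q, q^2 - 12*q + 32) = 1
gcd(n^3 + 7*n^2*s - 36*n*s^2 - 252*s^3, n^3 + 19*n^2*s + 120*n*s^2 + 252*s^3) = n^2 + 13*n*s + 42*s^2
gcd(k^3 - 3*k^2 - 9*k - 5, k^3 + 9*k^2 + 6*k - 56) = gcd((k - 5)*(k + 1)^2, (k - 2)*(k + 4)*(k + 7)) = 1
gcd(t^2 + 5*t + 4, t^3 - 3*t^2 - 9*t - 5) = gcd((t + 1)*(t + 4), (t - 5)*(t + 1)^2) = t + 1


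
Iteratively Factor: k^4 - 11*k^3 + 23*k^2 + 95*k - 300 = (k - 5)*(k^3 - 6*k^2 - 7*k + 60) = (k - 5)*(k - 4)*(k^2 - 2*k - 15) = (k - 5)*(k - 4)*(k + 3)*(k - 5)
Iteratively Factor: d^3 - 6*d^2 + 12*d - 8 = (d - 2)*(d^2 - 4*d + 4) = (d - 2)^2*(d - 2)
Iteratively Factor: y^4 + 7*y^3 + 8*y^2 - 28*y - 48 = (y - 2)*(y^3 + 9*y^2 + 26*y + 24) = (y - 2)*(y + 4)*(y^2 + 5*y + 6) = (y - 2)*(y + 3)*(y + 4)*(y + 2)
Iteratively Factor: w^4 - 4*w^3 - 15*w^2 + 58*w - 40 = (w + 4)*(w^3 - 8*w^2 + 17*w - 10) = (w - 5)*(w + 4)*(w^2 - 3*w + 2) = (w - 5)*(w - 1)*(w + 4)*(w - 2)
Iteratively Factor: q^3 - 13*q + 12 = (q - 1)*(q^2 + q - 12) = (q - 3)*(q - 1)*(q + 4)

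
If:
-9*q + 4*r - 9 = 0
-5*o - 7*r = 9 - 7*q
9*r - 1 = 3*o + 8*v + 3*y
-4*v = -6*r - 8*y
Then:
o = 133*y/6 - 397/30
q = 71/15 - 38*y/3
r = 129/10 - 57*y/2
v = 387/20 - 163*y/4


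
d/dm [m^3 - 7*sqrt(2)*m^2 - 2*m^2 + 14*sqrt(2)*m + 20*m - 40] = 3*m^2 - 14*sqrt(2)*m - 4*m + 14*sqrt(2) + 20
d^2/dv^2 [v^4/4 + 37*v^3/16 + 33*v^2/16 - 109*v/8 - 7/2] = 3*v^2 + 111*v/8 + 33/8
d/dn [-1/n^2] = 2/n^3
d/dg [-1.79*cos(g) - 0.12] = 1.79*sin(g)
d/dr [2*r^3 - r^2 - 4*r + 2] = 6*r^2 - 2*r - 4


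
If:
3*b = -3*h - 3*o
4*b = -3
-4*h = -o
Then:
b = -3/4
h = 3/20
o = 3/5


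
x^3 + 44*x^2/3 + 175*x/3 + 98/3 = (x + 2/3)*(x + 7)^2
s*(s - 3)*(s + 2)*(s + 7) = s^4 + 6*s^3 - 13*s^2 - 42*s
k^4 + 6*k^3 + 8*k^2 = k^2*(k + 2)*(k + 4)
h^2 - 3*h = h*(h - 3)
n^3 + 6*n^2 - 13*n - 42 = (n - 3)*(n + 2)*(n + 7)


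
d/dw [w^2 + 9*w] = 2*w + 9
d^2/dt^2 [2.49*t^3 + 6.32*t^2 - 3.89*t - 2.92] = 14.94*t + 12.64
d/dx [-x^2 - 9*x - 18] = -2*x - 9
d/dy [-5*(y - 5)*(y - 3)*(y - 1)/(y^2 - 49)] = 5*(-y^4 + 170*y^2 - 912*y + 1127)/(y^4 - 98*y^2 + 2401)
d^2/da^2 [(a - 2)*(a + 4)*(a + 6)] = 6*a + 16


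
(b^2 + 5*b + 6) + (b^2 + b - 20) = 2*b^2 + 6*b - 14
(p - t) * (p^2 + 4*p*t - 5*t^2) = p^3 + 3*p^2*t - 9*p*t^2 + 5*t^3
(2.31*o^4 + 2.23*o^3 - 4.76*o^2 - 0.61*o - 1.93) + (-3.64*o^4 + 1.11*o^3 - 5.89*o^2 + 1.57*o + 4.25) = -1.33*o^4 + 3.34*o^3 - 10.65*o^2 + 0.96*o + 2.32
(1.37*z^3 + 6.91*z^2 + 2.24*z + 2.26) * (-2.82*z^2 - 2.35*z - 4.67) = -3.8634*z^5 - 22.7057*z^4 - 28.9532*z^3 - 43.9069*z^2 - 15.7718*z - 10.5542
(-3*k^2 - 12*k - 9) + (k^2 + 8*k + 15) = -2*k^2 - 4*k + 6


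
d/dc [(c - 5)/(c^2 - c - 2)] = (c^2 - c - (c - 5)*(2*c - 1) - 2)/(-c^2 + c + 2)^2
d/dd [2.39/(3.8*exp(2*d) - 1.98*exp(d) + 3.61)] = (4.7322 - 18.164*exp(d))*exp(d)/(3.8*exp(2*d) - 1.98*exp(d) + 3.61)^2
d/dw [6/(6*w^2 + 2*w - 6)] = 3*(-6*w - 1)/(3*w^2 + w - 3)^2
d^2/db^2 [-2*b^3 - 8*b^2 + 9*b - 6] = -12*b - 16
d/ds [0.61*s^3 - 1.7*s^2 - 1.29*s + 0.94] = 1.83*s^2 - 3.4*s - 1.29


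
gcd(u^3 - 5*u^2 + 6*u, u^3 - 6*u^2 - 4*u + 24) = u - 2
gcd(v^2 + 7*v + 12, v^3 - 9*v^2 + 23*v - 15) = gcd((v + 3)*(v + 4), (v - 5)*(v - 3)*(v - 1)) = 1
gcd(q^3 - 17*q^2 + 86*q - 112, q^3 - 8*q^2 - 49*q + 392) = q^2 - 15*q + 56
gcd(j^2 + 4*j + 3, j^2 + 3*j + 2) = j + 1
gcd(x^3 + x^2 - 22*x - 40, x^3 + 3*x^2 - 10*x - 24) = x^2 + 6*x + 8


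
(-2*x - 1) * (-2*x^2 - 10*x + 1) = 4*x^3 + 22*x^2 + 8*x - 1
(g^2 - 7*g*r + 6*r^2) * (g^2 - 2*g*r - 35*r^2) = g^4 - 9*g^3*r - 15*g^2*r^2 + 233*g*r^3 - 210*r^4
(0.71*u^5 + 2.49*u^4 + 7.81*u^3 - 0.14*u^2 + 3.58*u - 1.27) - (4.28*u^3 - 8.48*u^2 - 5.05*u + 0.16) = 0.71*u^5 + 2.49*u^4 + 3.53*u^3 + 8.34*u^2 + 8.63*u - 1.43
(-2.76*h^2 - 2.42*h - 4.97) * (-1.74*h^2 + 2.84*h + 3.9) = 4.8024*h^4 - 3.6276*h^3 - 8.989*h^2 - 23.5528*h - 19.383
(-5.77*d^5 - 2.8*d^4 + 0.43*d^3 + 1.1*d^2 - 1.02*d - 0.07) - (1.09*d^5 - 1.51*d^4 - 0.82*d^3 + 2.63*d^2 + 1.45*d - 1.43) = -6.86*d^5 - 1.29*d^4 + 1.25*d^3 - 1.53*d^2 - 2.47*d + 1.36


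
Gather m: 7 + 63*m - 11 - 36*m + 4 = 27*m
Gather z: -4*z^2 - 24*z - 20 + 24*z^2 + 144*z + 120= 20*z^2 + 120*z + 100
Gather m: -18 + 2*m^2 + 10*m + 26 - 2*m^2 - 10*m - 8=0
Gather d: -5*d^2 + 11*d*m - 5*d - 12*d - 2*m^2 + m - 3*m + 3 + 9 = -5*d^2 + d*(11*m - 17) - 2*m^2 - 2*m + 12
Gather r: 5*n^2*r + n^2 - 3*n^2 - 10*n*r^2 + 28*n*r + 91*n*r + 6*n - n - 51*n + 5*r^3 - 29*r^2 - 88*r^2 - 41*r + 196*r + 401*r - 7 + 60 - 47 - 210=-2*n^2 - 46*n + 5*r^3 + r^2*(-10*n - 117) + r*(5*n^2 + 119*n + 556) - 204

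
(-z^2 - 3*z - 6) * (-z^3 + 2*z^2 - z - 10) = z^5 + z^4 + z^3 + z^2 + 36*z + 60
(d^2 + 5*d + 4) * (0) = 0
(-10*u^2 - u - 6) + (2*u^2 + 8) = -8*u^2 - u + 2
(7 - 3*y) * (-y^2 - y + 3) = 3*y^3 - 4*y^2 - 16*y + 21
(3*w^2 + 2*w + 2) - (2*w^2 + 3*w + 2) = w^2 - w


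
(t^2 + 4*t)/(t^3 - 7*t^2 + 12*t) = (t + 4)/(t^2 - 7*t + 12)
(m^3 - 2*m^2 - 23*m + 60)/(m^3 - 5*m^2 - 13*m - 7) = (-m^3 + 2*m^2 + 23*m - 60)/(-m^3 + 5*m^2 + 13*m + 7)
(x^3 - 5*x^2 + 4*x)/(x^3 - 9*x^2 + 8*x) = (x - 4)/(x - 8)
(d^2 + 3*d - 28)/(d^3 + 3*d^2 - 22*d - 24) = (d + 7)/(d^2 + 7*d + 6)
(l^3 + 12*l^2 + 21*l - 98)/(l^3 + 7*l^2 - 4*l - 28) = (l + 7)/(l + 2)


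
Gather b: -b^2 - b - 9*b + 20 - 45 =-b^2 - 10*b - 25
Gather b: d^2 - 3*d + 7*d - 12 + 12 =d^2 + 4*d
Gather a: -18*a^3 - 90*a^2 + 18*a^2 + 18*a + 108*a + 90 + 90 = -18*a^3 - 72*a^2 + 126*a + 180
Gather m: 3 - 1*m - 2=1 - m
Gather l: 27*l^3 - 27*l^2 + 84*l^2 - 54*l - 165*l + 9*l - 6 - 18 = 27*l^3 + 57*l^2 - 210*l - 24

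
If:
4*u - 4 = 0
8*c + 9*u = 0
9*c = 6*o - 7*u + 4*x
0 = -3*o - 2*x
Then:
No Solution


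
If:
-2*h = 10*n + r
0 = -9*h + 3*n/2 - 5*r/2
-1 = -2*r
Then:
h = -53/372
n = -2/93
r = 1/2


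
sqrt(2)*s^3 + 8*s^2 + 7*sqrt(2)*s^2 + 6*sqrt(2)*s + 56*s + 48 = (s + 6)*(s + 4*sqrt(2))*(sqrt(2)*s + sqrt(2))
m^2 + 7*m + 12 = (m + 3)*(m + 4)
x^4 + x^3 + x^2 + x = x*(x + 1)*(x - I)*(x + I)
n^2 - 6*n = n*(n - 6)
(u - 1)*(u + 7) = u^2 + 6*u - 7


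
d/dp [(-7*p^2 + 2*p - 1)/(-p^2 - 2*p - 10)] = 2*(8*p^2 + 69*p - 11)/(p^4 + 4*p^3 + 24*p^2 + 40*p + 100)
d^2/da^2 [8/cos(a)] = 8*(sin(a)^2 + 1)/cos(a)^3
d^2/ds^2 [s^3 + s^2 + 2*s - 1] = 6*s + 2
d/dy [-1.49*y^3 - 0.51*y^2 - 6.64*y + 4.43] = -4.47*y^2 - 1.02*y - 6.64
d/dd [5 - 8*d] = -8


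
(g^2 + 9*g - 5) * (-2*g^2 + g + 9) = -2*g^4 - 17*g^3 + 28*g^2 + 76*g - 45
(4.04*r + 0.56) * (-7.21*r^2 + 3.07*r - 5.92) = -29.1284*r^3 + 8.3652*r^2 - 22.1976*r - 3.3152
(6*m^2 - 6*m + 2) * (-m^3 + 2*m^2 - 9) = -6*m^5 + 18*m^4 - 14*m^3 - 50*m^2 + 54*m - 18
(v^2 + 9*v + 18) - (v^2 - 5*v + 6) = 14*v + 12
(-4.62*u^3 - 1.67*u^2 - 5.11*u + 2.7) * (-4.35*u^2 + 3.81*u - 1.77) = 20.097*u^5 - 10.3377*u^4 + 24.0432*u^3 - 28.2582*u^2 + 19.3317*u - 4.779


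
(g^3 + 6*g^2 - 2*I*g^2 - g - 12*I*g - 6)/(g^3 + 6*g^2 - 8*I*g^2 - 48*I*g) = (g^2 - 2*I*g - 1)/(g*(g - 8*I))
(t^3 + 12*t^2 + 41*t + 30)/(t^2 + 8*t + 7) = (t^2 + 11*t + 30)/(t + 7)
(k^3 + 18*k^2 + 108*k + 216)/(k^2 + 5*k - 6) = (k^2 + 12*k + 36)/(k - 1)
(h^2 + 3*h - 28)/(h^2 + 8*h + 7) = (h - 4)/(h + 1)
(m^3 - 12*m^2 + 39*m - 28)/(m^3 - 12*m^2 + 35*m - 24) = (m^2 - 11*m + 28)/(m^2 - 11*m + 24)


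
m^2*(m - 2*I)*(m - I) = m^4 - 3*I*m^3 - 2*m^2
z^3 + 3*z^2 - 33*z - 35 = (z - 5)*(z + 1)*(z + 7)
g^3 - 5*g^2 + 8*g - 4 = (g - 2)^2*(g - 1)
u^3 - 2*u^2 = u^2*(u - 2)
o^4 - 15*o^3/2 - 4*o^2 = o^2*(o - 8)*(o + 1/2)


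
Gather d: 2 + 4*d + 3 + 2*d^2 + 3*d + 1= 2*d^2 + 7*d + 6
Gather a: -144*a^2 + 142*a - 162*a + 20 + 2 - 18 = -144*a^2 - 20*a + 4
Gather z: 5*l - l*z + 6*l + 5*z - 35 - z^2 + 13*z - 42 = 11*l - z^2 + z*(18 - l) - 77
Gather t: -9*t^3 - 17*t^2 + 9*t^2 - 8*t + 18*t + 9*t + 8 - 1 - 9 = -9*t^3 - 8*t^2 + 19*t - 2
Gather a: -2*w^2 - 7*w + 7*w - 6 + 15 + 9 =18 - 2*w^2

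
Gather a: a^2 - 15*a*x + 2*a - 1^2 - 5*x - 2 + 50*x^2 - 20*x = a^2 + a*(2 - 15*x) + 50*x^2 - 25*x - 3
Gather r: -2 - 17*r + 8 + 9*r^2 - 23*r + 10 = 9*r^2 - 40*r + 16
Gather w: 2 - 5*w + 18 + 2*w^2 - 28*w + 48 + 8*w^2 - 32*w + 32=10*w^2 - 65*w + 100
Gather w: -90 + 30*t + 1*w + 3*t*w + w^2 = 30*t + w^2 + w*(3*t + 1) - 90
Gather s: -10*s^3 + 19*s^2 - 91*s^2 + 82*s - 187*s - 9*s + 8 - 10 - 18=-10*s^3 - 72*s^2 - 114*s - 20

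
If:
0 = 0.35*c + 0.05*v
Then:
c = -0.142857142857143*v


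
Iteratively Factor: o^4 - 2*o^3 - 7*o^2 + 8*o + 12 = (o - 3)*(o^3 + o^2 - 4*o - 4) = (o - 3)*(o + 1)*(o^2 - 4) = (o - 3)*(o + 1)*(o + 2)*(o - 2)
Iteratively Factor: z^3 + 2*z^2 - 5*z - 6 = (z + 3)*(z^2 - z - 2) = (z - 2)*(z + 3)*(z + 1)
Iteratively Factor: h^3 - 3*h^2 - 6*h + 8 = (h - 4)*(h^2 + h - 2) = (h - 4)*(h - 1)*(h + 2)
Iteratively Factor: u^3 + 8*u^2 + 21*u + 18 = (u + 3)*(u^2 + 5*u + 6) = (u + 2)*(u + 3)*(u + 3)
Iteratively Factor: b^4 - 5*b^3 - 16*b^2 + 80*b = (b - 5)*(b^3 - 16*b) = b*(b - 5)*(b^2 - 16) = b*(b - 5)*(b + 4)*(b - 4)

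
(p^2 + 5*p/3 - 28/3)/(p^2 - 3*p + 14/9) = 3*(p + 4)/(3*p - 2)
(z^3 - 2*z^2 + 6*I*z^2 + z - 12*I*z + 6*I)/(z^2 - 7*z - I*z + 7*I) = (z^3 + z^2*(-2 + 6*I) + z*(1 - 12*I) + 6*I)/(z^2 + z*(-7 - I) + 7*I)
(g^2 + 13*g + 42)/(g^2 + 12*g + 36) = (g + 7)/(g + 6)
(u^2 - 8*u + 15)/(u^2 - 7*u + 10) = (u - 3)/(u - 2)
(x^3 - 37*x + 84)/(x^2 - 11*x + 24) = (x^2 + 3*x - 28)/(x - 8)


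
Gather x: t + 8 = t + 8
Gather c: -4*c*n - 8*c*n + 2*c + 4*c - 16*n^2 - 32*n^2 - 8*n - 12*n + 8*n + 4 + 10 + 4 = c*(6 - 12*n) - 48*n^2 - 12*n + 18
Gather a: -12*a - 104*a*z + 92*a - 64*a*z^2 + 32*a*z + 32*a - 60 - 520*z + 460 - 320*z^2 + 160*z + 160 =a*(-64*z^2 - 72*z + 112) - 320*z^2 - 360*z + 560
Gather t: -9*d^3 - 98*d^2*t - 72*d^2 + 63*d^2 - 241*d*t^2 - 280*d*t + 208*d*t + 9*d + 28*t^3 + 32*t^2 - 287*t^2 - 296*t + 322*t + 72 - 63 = -9*d^3 - 9*d^2 + 9*d + 28*t^3 + t^2*(-241*d - 255) + t*(-98*d^2 - 72*d + 26) + 9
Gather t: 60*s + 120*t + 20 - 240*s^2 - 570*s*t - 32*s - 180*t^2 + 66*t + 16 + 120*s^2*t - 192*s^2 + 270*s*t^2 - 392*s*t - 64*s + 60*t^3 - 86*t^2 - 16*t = -432*s^2 - 36*s + 60*t^3 + t^2*(270*s - 266) + t*(120*s^2 - 962*s + 170) + 36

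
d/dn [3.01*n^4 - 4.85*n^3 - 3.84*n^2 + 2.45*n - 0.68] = 12.04*n^3 - 14.55*n^2 - 7.68*n + 2.45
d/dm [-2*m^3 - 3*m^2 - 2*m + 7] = -6*m^2 - 6*m - 2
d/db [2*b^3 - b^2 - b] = 6*b^2 - 2*b - 1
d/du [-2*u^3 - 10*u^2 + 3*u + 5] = -6*u^2 - 20*u + 3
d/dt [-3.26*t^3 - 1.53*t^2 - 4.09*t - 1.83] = -9.78*t^2 - 3.06*t - 4.09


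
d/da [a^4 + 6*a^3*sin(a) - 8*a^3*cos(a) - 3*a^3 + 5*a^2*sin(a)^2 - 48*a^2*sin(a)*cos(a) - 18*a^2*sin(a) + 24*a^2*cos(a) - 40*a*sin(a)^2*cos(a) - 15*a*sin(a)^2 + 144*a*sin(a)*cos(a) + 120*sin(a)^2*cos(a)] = 8*a^3*sin(a) + 6*a^3*cos(a) + 4*a^3 - 6*a^2*sin(a) + 5*a^2*sin(2*a) - 42*a^2*cos(a) - 48*a^2*cos(2*a) - 9*a^2 - 26*a*sin(a) - 63*a*sin(2*a) - 30*a*sin(3*a) + 48*a*cos(a) + 139*a*cos(2*a) + 5*a - 30*sin(a) + 72*sin(2*a) + 90*sin(3*a) - 10*cos(a) + 15*cos(2*a)/2 + 10*cos(3*a) - 15/2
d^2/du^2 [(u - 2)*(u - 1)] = 2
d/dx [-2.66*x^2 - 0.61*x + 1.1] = -5.32*x - 0.61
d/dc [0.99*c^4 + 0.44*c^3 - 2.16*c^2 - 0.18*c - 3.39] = 3.96*c^3 + 1.32*c^2 - 4.32*c - 0.18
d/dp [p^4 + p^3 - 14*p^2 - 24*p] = 4*p^3 + 3*p^2 - 28*p - 24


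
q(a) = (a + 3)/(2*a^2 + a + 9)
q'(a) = (-4*a - 1)*(a + 3)/(2*a^2 + a + 9)^2 + 1/(2*a^2 + a + 9) = (2*a^2 + a - (a + 3)*(4*a + 1) + 9)/(2*a^2 + a + 9)^2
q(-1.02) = 0.20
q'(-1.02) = 0.16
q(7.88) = 0.08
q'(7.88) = -0.01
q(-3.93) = -0.03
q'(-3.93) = 0.02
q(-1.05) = 0.19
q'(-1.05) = 0.16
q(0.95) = 0.34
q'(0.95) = -0.05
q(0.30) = 0.35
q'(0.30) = 0.02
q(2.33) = 0.24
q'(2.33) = -0.07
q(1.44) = 0.30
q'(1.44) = -0.07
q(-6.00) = -0.04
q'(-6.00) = 0.00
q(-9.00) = -0.04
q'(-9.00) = 0.00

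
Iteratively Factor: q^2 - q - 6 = (q + 2)*(q - 3)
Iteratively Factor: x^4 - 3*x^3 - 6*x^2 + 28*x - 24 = (x - 2)*(x^3 - x^2 - 8*x + 12) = (x - 2)^2*(x^2 + x - 6) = (x - 2)^2*(x + 3)*(x - 2)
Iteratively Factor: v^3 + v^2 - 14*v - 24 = (v + 3)*(v^2 - 2*v - 8) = (v + 2)*(v + 3)*(v - 4)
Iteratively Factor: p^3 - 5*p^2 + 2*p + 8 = (p - 2)*(p^2 - 3*p - 4) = (p - 2)*(p + 1)*(p - 4)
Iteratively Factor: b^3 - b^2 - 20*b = (b + 4)*(b^2 - 5*b) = (b - 5)*(b + 4)*(b)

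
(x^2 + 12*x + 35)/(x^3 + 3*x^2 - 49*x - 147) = (x + 5)/(x^2 - 4*x - 21)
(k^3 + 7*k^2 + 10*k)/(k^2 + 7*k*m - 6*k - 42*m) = k*(k^2 + 7*k + 10)/(k^2 + 7*k*m - 6*k - 42*m)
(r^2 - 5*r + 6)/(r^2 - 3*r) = (r - 2)/r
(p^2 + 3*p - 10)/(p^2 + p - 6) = (p + 5)/(p + 3)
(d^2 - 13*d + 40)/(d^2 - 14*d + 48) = (d - 5)/(d - 6)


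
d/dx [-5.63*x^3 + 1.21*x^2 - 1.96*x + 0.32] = -16.89*x^2 + 2.42*x - 1.96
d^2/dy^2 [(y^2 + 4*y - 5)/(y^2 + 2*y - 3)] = 4/(y^3 + 9*y^2 + 27*y + 27)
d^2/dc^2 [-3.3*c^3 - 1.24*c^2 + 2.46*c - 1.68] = -19.8*c - 2.48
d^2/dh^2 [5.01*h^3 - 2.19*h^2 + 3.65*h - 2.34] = 30.06*h - 4.38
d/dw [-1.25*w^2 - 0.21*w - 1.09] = -2.5*w - 0.21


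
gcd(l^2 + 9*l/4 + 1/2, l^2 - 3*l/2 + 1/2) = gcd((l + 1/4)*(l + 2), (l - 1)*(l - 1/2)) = 1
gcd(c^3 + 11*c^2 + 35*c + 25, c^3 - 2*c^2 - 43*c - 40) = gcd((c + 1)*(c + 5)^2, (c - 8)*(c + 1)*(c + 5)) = c^2 + 6*c + 5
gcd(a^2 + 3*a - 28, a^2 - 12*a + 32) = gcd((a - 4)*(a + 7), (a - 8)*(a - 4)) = a - 4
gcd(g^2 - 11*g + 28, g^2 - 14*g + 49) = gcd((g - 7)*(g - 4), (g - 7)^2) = g - 7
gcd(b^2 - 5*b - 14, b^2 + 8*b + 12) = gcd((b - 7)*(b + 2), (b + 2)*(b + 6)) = b + 2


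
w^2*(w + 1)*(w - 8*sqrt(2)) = w^4 - 8*sqrt(2)*w^3 + w^3 - 8*sqrt(2)*w^2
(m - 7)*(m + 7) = m^2 - 49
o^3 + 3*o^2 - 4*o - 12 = (o - 2)*(o + 2)*(o + 3)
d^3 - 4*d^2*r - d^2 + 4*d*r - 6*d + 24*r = (d - 3)*(d + 2)*(d - 4*r)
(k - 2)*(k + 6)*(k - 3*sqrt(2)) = k^3 - 3*sqrt(2)*k^2 + 4*k^2 - 12*sqrt(2)*k - 12*k + 36*sqrt(2)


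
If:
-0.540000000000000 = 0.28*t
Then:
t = -1.93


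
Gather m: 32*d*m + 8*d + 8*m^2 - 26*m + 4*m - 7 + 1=8*d + 8*m^2 + m*(32*d - 22) - 6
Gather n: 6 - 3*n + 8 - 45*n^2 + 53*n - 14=-45*n^2 + 50*n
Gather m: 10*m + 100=10*m + 100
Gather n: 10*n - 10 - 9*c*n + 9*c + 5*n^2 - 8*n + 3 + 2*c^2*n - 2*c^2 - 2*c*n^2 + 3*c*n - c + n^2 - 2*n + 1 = -2*c^2 + 8*c + n^2*(6 - 2*c) + n*(2*c^2 - 6*c) - 6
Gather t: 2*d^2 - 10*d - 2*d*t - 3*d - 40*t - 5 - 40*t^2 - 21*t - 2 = 2*d^2 - 13*d - 40*t^2 + t*(-2*d - 61) - 7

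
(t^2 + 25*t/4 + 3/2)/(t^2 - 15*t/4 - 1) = (t + 6)/(t - 4)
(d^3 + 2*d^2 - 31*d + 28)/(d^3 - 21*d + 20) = (d + 7)/(d + 5)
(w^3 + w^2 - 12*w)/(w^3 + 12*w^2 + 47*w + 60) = w*(w - 3)/(w^2 + 8*w + 15)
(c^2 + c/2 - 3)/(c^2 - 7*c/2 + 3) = (c + 2)/(c - 2)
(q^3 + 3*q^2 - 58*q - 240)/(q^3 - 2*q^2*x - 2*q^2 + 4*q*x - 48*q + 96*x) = (-q - 5)/(-q + 2*x)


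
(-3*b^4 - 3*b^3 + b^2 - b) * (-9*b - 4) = 27*b^5 + 39*b^4 + 3*b^3 + 5*b^2 + 4*b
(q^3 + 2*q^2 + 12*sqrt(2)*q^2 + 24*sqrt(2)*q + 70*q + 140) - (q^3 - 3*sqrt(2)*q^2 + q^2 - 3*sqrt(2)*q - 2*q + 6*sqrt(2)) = q^2 + 15*sqrt(2)*q^2 + 27*sqrt(2)*q + 72*q - 6*sqrt(2) + 140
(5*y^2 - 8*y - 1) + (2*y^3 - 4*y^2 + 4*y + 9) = 2*y^3 + y^2 - 4*y + 8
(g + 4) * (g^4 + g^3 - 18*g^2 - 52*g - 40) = g^5 + 5*g^4 - 14*g^3 - 124*g^2 - 248*g - 160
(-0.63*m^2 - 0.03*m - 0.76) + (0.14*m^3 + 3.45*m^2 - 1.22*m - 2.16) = 0.14*m^3 + 2.82*m^2 - 1.25*m - 2.92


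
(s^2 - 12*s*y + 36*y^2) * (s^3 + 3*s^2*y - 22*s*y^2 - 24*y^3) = s^5 - 9*s^4*y - 22*s^3*y^2 + 348*s^2*y^3 - 504*s*y^4 - 864*y^5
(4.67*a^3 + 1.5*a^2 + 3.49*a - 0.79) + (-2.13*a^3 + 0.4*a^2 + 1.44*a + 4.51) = 2.54*a^3 + 1.9*a^2 + 4.93*a + 3.72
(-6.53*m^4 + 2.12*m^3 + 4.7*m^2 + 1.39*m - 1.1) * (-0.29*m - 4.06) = 1.8937*m^5 + 25.897*m^4 - 9.9702*m^3 - 19.4851*m^2 - 5.3244*m + 4.466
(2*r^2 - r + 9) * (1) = 2*r^2 - r + 9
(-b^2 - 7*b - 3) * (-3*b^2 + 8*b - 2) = 3*b^4 + 13*b^3 - 45*b^2 - 10*b + 6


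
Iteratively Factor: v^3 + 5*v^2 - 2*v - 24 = (v + 4)*(v^2 + v - 6) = (v - 2)*(v + 4)*(v + 3)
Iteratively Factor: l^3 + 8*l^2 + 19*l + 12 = (l + 3)*(l^2 + 5*l + 4) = (l + 3)*(l + 4)*(l + 1)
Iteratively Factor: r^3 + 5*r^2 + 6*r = (r + 3)*(r^2 + 2*r) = (r + 2)*(r + 3)*(r)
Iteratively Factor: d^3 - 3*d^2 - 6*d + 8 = (d - 1)*(d^2 - 2*d - 8) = (d - 4)*(d - 1)*(d + 2)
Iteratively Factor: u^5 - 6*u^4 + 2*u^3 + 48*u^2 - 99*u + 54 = (u - 3)*(u^4 - 3*u^3 - 7*u^2 + 27*u - 18) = (u - 3)*(u - 1)*(u^3 - 2*u^2 - 9*u + 18) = (u - 3)*(u - 2)*(u - 1)*(u^2 - 9) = (u - 3)^2*(u - 2)*(u - 1)*(u + 3)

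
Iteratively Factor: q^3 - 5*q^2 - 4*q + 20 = (q + 2)*(q^2 - 7*q + 10) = (q - 5)*(q + 2)*(q - 2)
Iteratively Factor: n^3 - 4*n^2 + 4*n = (n - 2)*(n^2 - 2*n) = n*(n - 2)*(n - 2)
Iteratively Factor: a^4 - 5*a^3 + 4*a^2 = (a)*(a^3 - 5*a^2 + 4*a) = a*(a - 1)*(a^2 - 4*a) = a*(a - 4)*(a - 1)*(a)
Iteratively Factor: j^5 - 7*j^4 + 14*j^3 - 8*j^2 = (j)*(j^4 - 7*j^3 + 14*j^2 - 8*j) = j^2*(j^3 - 7*j^2 + 14*j - 8) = j^2*(j - 1)*(j^2 - 6*j + 8) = j^2*(j - 4)*(j - 1)*(j - 2)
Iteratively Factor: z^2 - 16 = (z + 4)*(z - 4)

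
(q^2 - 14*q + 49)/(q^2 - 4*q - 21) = (q - 7)/(q + 3)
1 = 1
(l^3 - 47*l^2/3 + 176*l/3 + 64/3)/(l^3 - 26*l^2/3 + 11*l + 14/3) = (l^2 - 16*l + 64)/(l^2 - 9*l + 14)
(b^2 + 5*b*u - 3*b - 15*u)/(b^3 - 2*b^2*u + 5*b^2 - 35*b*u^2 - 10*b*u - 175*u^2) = (3 - b)/(-b^2 + 7*b*u - 5*b + 35*u)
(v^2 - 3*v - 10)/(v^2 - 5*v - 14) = (v - 5)/(v - 7)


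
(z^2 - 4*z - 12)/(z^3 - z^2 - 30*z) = (z + 2)/(z*(z + 5))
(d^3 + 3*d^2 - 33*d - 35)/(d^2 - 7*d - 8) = (d^2 + 2*d - 35)/(d - 8)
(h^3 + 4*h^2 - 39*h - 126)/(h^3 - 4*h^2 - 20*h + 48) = (h^2 + 10*h + 21)/(h^2 + 2*h - 8)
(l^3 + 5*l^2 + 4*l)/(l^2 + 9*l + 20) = l*(l + 1)/(l + 5)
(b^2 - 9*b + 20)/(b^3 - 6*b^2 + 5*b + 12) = (b - 5)/(b^2 - 2*b - 3)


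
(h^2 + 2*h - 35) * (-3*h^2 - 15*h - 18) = -3*h^4 - 21*h^3 + 57*h^2 + 489*h + 630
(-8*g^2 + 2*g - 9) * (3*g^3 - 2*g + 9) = -24*g^5 + 6*g^4 - 11*g^3 - 76*g^2 + 36*g - 81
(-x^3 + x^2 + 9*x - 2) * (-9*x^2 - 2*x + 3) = 9*x^5 - 7*x^4 - 86*x^3 + 3*x^2 + 31*x - 6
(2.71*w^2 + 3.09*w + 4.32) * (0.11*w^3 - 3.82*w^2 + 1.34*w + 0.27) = 0.2981*w^5 - 10.0123*w^4 - 7.6972*w^3 - 11.6301*w^2 + 6.6231*w + 1.1664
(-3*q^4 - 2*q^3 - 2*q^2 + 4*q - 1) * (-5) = 15*q^4 + 10*q^3 + 10*q^2 - 20*q + 5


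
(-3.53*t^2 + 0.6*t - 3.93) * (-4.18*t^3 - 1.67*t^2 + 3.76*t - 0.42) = 14.7554*t^5 + 3.3871*t^4 + 2.1526*t^3 + 10.3017*t^2 - 15.0288*t + 1.6506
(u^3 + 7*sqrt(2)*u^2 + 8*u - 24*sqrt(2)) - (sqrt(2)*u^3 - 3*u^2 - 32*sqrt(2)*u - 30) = -sqrt(2)*u^3 + u^3 + 3*u^2 + 7*sqrt(2)*u^2 + 8*u + 32*sqrt(2)*u - 24*sqrt(2) + 30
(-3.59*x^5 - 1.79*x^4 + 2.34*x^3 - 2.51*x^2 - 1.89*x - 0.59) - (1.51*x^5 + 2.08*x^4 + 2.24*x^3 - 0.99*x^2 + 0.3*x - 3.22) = -5.1*x^5 - 3.87*x^4 + 0.0999999999999996*x^3 - 1.52*x^2 - 2.19*x + 2.63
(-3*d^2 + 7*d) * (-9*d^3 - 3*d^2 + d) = 27*d^5 - 54*d^4 - 24*d^3 + 7*d^2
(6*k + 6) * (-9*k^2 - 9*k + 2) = -54*k^3 - 108*k^2 - 42*k + 12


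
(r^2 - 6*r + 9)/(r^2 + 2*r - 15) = (r - 3)/(r + 5)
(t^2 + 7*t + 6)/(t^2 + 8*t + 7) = (t + 6)/(t + 7)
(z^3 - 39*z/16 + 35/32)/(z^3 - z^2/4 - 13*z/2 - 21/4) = (8*z^2 - 14*z + 5)/(8*(z^2 - 2*z - 3))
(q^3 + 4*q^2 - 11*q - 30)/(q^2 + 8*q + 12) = (q^2 + 2*q - 15)/(q + 6)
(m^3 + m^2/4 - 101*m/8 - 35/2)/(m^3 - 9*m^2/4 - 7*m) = (m + 5/2)/m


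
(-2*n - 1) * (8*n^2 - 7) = -16*n^3 - 8*n^2 + 14*n + 7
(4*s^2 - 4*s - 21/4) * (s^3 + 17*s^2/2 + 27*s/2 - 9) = 4*s^5 + 30*s^4 + 59*s^3/4 - 1077*s^2/8 - 279*s/8 + 189/4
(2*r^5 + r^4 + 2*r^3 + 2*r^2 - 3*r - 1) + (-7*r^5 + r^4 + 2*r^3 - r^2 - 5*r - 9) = -5*r^5 + 2*r^4 + 4*r^3 + r^2 - 8*r - 10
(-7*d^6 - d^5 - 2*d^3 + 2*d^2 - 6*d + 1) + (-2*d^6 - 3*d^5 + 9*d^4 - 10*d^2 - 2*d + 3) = -9*d^6 - 4*d^5 + 9*d^4 - 2*d^3 - 8*d^2 - 8*d + 4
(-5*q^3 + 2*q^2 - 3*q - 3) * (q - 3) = -5*q^4 + 17*q^3 - 9*q^2 + 6*q + 9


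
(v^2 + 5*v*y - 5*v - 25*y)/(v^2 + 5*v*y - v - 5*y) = (v - 5)/(v - 1)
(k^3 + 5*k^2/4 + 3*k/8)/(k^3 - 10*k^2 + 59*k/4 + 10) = k*(4*k + 3)/(2*(2*k^2 - 21*k + 40))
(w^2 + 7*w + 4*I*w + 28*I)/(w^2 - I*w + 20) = (w + 7)/(w - 5*I)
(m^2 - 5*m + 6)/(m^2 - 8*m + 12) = (m - 3)/(m - 6)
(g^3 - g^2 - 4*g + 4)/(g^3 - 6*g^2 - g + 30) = (g^2 - 3*g + 2)/(g^2 - 8*g + 15)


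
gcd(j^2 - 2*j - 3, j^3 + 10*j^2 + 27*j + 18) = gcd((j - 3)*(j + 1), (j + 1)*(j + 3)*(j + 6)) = j + 1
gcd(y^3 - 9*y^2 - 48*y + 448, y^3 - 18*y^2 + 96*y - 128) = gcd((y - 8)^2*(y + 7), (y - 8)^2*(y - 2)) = y^2 - 16*y + 64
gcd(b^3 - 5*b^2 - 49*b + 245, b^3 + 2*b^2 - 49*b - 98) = b^2 - 49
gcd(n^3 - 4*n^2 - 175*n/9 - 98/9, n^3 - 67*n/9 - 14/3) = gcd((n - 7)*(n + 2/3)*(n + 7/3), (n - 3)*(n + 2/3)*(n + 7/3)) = n^2 + 3*n + 14/9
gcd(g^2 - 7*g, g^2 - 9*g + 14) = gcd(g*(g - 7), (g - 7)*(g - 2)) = g - 7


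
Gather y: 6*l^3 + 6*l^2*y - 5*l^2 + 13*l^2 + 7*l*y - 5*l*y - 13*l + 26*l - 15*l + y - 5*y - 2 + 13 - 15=6*l^3 + 8*l^2 - 2*l + y*(6*l^2 + 2*l - 4) - 4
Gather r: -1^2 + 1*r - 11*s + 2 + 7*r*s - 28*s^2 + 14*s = r*(7*s + 1) - 28*s^2 + 3*s + 1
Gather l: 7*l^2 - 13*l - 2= 7*l^2 - 13*l - 2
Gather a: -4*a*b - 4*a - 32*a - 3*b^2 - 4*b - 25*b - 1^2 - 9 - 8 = a*(-4*b - 36) - 3*b^2 - 29*b - 18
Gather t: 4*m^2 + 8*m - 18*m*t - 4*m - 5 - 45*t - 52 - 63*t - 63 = 4*m^2 + 4*m + t*(-18*m - 108) - 120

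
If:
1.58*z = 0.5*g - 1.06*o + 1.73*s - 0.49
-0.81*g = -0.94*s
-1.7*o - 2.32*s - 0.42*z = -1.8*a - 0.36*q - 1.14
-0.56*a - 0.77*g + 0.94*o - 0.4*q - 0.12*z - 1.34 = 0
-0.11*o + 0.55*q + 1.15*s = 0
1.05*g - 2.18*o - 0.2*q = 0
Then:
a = -3.08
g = -1.06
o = -0.67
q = 1.77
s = -0.91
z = -1.19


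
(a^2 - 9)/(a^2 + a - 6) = (a - 3)/(a - 2)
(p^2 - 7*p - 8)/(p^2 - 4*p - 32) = (p + 1)/(p + 4)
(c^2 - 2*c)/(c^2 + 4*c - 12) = c/(c + 6)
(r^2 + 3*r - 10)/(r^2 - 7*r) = (r^2 + 3*r - 10)/(r*(r - 7))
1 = 1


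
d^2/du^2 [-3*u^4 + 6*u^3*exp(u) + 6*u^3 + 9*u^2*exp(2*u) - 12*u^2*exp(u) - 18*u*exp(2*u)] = 6*u^3*exp(u) + 36*u^2*exp(2*u) + 24*u^2*exp(u) - 36*u^2 - 12*u*exp(u) + 36*u - 54*exp(2*u) - 24*exp(u)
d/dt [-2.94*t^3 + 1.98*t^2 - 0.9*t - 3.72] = -8.82*t^2 + 3.96*t - 0.9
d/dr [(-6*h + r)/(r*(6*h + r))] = (36*h^2 + 12*h*r - r^2)/(r^2*(36*h^2 + 12*h*r + r^2))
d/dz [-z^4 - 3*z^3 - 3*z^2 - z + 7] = -4*z^3 - 9*z^2 - 6*z - 1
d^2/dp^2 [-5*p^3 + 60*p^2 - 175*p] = 120 - 30*p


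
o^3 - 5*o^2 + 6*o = o*(o - 3)*(o - 2)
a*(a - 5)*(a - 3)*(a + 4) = a^4 - 4*a^3 - 17*a^2 + 60*a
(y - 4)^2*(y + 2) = y^3 - 6*y^2 + 32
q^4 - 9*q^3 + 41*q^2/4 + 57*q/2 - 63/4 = (q - 7)*(q - 3)*(q - 1/2)*(q + 3/2)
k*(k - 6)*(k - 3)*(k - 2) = k^4 - 11*k^3 + 36*k^2 - 36*k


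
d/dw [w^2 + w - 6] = 2*w + 1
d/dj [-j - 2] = -1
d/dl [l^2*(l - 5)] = l*(3*l - 10)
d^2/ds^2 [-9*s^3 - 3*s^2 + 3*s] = -54*s - 6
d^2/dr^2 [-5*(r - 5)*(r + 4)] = -10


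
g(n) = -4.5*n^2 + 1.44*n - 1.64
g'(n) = 1.44 - 9.0*n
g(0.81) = -3.43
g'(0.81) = -5.85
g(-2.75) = -39.63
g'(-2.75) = 26.19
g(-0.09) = -1.81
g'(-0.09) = 2.25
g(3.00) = -37.82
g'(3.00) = -25.56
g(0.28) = -1.59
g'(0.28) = -1.08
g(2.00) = -16.76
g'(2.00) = -16.56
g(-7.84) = -289.52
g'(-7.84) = 72.00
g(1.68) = -11.92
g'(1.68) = -13.68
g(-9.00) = -379.10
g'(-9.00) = 82.44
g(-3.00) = -46.46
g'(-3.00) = 28.44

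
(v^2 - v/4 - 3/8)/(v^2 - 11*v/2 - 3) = (v - 3/4)/(v - 6)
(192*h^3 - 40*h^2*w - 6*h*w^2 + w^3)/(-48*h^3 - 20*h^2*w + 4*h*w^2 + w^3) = (-8*h + w)/(2*h + w)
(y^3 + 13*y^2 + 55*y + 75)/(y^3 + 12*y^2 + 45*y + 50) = (y + 3)/(y + 2)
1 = 1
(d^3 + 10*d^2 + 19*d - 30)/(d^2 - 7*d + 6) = (d^2 + 11*d + 30)/(d - 6)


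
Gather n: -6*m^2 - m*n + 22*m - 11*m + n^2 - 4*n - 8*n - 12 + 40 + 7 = -6*m^2 + 11*m + n^2 + n*(-m - 12) + 35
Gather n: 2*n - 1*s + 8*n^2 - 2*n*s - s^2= 8*n^2 + n*(2 - 2*s) - s^2 - s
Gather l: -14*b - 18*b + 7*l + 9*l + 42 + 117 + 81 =-32*b + 16*l + 240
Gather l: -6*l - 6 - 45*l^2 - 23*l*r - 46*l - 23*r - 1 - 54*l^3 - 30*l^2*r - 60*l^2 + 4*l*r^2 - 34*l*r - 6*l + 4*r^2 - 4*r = -54*l^3 + l^2*(-30*r - 105) + l*(4*r^2 - 57*r - 58) + 4*r^2 - 27*r - 7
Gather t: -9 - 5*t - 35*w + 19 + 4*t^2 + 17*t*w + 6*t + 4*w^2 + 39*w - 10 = 4*t^2 + t*(17*w + 1) + 4*w^2 + 4*w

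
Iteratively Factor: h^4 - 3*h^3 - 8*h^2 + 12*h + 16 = (h + 1)*(h^3 - 4*h^2 - 4*h + 16) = (h - 2)*(h + 1)*(h^2 - 2*h - 8) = (h - 2)*(h + 1)*(h + 2)*(h - 4)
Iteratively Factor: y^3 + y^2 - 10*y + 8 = (y - 2)*(y^2 + 3*y - 4) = (y - 2)*(y - 1)*(y + 4)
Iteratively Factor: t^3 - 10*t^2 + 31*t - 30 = (t - 3)*(t^2 - 7*t + 10) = (t - 3)*(t - 2)*(t - 5)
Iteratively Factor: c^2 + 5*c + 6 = (c + 3)*(c + 2)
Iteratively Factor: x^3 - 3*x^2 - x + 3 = (x - 1)*(x^2 - 2*x - 3) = (x - 1)*(x + 1)*(x - 3)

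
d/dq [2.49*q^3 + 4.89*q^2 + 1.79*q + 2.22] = 7.47*q^2 + 9.78*q + 1.79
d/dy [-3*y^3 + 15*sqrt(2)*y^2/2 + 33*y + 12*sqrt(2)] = -9*y^2 + 15*sqrt(2)*y + 33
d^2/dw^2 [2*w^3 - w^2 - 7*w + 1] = 12*w - 2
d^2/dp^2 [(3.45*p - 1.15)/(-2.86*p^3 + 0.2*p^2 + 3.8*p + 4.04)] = (-169.31772*p^5 + 124.71888*p^4 - 85.7899999999999*p^3 - 553.06536*p^2 + 101.69496*p + 137.2824)/(23.393656*p^9 - 4.90776*p^8 - 92.90424*p^7 - 86.103152*p^6 + 137.30448*p^5 + 254.29152*p^4 + 66.744928*p^3 - 184.80576*p^2 - 186.06624*p - 65.939264)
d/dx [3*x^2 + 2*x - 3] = 6*x + 2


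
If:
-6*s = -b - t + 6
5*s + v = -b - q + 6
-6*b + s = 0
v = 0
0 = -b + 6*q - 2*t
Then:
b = 24/257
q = 798/257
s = 144/257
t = 2382/257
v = 0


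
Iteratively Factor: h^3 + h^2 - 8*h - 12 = (h - 3)*(h^2 + 4*h + 4) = (h - 3)*(h + 2)*(h + 2)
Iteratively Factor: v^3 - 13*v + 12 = (v - 3)*(v^2 + 3*v - 4) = (v - 3)*(v + 4)*(v - 1)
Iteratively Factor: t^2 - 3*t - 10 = (t - 5)*(t + 2)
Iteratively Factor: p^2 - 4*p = (p)*(p - 4)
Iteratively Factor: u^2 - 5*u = (u - 5)*(u)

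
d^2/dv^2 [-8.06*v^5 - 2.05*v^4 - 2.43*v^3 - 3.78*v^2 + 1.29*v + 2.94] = -161.2*v^3 - 24.6*v^2 - 14.58*v - 7.56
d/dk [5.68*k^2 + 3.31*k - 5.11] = 11.36*k + 3.31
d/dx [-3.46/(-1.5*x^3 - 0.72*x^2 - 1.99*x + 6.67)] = (-15.57*x^2 - 4.9824*x - 6.8854)/(1.5*x^3 + 0.72*x^2 + 1.99*x - 6.67)^2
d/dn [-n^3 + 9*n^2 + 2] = 3*n*(6 - n)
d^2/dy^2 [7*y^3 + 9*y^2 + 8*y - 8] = 42*y + 18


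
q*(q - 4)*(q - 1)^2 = q^4 - 6*q^3 + 9*q^2 - 4*q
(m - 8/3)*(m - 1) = m^2 - 11*m/3 + 8/3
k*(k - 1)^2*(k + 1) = k^4 - k^3 - k^2 + k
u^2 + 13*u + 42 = (u + 6)*(u + 7)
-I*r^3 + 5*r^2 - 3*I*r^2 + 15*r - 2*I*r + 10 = (r + 2)*(r + 5*I)*(-I*r - I)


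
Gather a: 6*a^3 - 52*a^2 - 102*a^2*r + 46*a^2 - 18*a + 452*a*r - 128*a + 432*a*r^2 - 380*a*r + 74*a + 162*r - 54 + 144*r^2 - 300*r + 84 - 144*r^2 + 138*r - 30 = 6*a^3 + a^2*(-102*r - 6) + a*(432*r^2 + 72*r - 72)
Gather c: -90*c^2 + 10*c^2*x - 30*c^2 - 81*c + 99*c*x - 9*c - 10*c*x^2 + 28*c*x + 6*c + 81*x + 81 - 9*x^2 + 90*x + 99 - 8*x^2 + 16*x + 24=c^2*(10*x - 120) + c*(-10*x^2 + 127*x - 84) - 17*x^2 + 187*x + 204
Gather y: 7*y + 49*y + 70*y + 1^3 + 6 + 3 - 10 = 126*y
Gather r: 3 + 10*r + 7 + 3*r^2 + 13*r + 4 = 3*r^2 + 23*r + 14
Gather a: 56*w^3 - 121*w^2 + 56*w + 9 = 56*w^3 - 121*w^2 + 56*w + 9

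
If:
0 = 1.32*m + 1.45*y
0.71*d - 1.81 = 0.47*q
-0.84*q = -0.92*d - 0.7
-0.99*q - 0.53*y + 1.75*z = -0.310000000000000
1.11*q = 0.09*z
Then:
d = 11.28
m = -563.37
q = 13.18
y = 512.86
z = 162.60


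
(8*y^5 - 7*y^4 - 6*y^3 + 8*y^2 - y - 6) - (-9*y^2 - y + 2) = 8*y^5 - 7*y^4 - 6*y^3 + 17*y^2 - 8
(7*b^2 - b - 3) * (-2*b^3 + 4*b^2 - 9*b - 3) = -14*b^5 + 30*b^4 - 61*b^3 - 24*b^2 + 30*b + 9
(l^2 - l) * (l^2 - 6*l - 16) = l^4 - 7*l^3 - 10*l^2 + 16*l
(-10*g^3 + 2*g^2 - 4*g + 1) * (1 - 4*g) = 40*g^4 - 18*g^3 + 18*g^2 - 8*g + 1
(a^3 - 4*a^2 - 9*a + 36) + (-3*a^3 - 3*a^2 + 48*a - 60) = -2*a^3 - 7*a^2 + 39*a - 24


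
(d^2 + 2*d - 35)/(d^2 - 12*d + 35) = (d + 7)/(d - 7)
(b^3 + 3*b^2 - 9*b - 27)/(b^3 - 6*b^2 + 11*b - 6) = (b^2 + 6*b + 9)/(b^2 - 3*b + 2)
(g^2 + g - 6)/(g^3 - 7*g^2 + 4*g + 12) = (g + 3)/(g^2 - 5*g - 6)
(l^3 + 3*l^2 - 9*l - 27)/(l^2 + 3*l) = l - 9/l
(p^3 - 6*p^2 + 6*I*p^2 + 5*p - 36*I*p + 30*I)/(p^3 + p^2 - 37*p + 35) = (p + 6*I)/(p + 7)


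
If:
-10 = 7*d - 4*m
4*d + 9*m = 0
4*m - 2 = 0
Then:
No Solution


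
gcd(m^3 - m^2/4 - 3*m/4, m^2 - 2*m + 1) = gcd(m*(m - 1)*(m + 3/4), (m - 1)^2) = m - 1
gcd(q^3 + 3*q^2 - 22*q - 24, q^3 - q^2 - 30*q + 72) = q^2 + 2*q - 24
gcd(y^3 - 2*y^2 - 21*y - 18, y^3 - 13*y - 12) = y^2 + 4*y + 3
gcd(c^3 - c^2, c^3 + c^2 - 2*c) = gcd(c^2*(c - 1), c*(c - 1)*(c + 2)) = c^2 - c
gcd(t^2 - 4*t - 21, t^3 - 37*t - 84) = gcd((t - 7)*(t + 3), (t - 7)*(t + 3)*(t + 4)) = t^2 - 4*t - 21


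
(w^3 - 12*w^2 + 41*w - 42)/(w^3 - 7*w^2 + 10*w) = (w^2 - 10*w + 21)/(w*(w - 5))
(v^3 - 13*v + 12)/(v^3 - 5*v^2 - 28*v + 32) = (v - 3)/(v - 8)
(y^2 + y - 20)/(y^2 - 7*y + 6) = (y^2 + y - 20)/(y^2 - 7*y + 6)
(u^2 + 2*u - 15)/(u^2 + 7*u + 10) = (u - 3)/(u + 2)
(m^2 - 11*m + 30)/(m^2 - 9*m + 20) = (m - 6)/(m - 4)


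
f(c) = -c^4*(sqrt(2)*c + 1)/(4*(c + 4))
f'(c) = -sqrt(2)*c^4/(4*(c + 4)) + c^4*(sqrt(2)*c + 1)/(4*(c + 4)^2) - c^3*(sqrt(2)*c + 1)/(c + 4) = c^3*(-sqrt(2)*c^2 - 5*sqrt(2)*c - 3*c/4 - 4)/(c^2 + 8*c + 16)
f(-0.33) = 0.00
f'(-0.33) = 0.00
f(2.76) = -10.52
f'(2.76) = -16.73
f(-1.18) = 0.11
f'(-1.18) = -0.67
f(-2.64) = 24.41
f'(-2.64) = -67.56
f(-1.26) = 0.18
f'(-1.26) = -0.96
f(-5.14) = -959.60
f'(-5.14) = 121.49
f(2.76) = -10.52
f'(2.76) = -16.73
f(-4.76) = -967.91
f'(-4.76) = -221.38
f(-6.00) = -1212.62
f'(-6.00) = 431.21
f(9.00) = -1732.09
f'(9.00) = -815.02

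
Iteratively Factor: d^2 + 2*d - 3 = (d + 3)*(d - 1)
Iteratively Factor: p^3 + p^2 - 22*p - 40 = (p + 2)*(p^2 - p - 20) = (p + 2)*(p + 4)*(p - 5)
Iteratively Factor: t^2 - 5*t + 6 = (t - 3)*(t - 2)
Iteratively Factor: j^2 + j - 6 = (j + 3)*(j - 2)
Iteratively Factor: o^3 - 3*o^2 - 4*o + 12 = (o - 2)*(o^2 - o - 6) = (o - 2)*(o + 2)*(o - 3)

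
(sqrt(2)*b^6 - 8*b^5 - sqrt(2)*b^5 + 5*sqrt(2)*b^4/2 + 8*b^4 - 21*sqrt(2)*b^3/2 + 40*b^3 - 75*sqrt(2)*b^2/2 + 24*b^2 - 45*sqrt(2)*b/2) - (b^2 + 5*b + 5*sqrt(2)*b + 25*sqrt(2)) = sqrt(2)*b^6 - 8*b^5 - sqrt(2)*b^5 + 5*sqrt(2)*b^4/2 + 8*b^4 - 21*sqrt(2)*b^3/2 + 40*b^3 - 75*sqrt(2)*b^2/2 + 23*b^2 - 55*sqrt(2)*b/2 - 5*b - 25*sqrt(2)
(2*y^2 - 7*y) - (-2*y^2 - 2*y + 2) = 4*y^2 - 5*y - 2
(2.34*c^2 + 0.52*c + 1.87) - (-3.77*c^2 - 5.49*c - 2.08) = 6.11*c^2 + 6.01*c + 3.95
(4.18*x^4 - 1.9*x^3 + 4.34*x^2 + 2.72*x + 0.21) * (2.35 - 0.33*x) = -1.3794*x^5 + 10.45*x^4 - 5.8972*x^3 + 9.3014*x^2 + 6.3227*x + 0.4935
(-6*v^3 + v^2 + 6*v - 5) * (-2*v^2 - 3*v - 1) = 12*v^5 + 16*v^4 - 9*v^3 - 9*v^2 + 9*v + 5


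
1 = 1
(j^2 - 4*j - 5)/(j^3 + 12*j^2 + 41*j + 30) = (j - 5)/(j^2 + 11*j + 30)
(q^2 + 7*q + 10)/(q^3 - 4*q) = (q + 5)/(q*(q - 2))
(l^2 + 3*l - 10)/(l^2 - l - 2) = (l + 5)/(l + 1)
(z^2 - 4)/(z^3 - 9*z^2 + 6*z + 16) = (z + 2)/(z^2 - 7*z - 8)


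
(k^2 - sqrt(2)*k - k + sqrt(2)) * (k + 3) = k^3 - sqrt(2)*k^2 + 2*k^2 - 3*k - 2*sqrt(2)*k + 3*sqrt(2)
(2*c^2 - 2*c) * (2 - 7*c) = -14*c^3 + 18*c^2 - 4*c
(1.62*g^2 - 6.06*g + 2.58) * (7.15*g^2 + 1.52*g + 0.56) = 11.583*g^4 - 40.8666*g^3 + 10.143*g^2 + 0.528*g + 1.4448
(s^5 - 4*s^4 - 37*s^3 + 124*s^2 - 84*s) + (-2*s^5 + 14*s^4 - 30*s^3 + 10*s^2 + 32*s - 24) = -s^5 + 10*s^4 - 67*s^3 + 134*s^2 - 52*s - 24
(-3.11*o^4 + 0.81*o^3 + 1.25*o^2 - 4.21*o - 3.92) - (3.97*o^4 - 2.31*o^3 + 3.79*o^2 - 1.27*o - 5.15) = -7.08*o^4 + 3.12*o^3 - 2.54*o^2 - 2.94*o + 1.23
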